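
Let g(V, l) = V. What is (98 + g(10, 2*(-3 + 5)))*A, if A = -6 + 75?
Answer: 7452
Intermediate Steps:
A = 69
(98 + g(10, 2*(-3 + 5)))*A = (98 + 10)*69 = 108*69 = 7452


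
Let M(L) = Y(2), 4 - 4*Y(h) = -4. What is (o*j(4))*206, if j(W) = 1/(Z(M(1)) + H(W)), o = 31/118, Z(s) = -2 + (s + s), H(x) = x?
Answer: 3193/354 ≈ 9.0198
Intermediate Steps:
Y(h) = 2 (Y(h) = 1 - ¼*(-4) = 1 + 1 = 2)
M(L) = 2
Z(s) = -2 + 2*s
o = 31/118 (o = 31*(1/118) = 31/118 ≈ 0.26271)
j(W) = 1/(2 + W) (j(W) = 1/((-2 + 2*2) + W) = 1/((-2 + 4) + W) = 1/(2 + W))
(o*j(4))*206 = (31/(118*(2 + 4)))*206 = ((31/118)/6)*206 = ((31/118)*(⅙))*206 = (31/708)*206 = 3193/354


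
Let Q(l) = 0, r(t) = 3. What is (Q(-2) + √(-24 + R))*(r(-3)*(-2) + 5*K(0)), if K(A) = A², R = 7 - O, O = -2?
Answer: -6*I*√15 ≈ -23.238*I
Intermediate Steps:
R = 9 (R = 7 - 1*(-2) = 7 + 2 = 9)
(Q(-2) + √(-24 + R))*(r(-3)*(-2) + 5*K(0)) = (0 + √(-24 + 9))*(3*(-2) + 5*0²) = (0 + √(-15))*(-6 + 5*0) = (0 + I*√15)*(-6 + 0) = (I*√15)*(-6) = -6*I*√15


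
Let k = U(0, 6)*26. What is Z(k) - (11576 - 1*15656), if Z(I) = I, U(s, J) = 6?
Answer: 4236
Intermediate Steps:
k = 156 (k = 6*26 = 156)
Z(k) - (11576 - 1*15656) = 156 - (11576 - 1*15656) = 156 - (11576 - 15656) = 156 - 1*(-4080) = 156 + 4080 = 4236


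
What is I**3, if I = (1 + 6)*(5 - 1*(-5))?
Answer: 343000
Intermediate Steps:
I = 70 (I = 7*(5 + 5) = 7*10 = 70)
I**3 = 70**3 = 343000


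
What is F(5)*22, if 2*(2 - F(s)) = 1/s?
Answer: 209/5 ≈ 41.800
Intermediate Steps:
F(s) = 2 - 1/(2*s)
F(5)*22 = (2 - ½/5)*22 = (2 - ½*⅕)*22 = (2 - ⅒)*22 = (19/10)*22 = 209/5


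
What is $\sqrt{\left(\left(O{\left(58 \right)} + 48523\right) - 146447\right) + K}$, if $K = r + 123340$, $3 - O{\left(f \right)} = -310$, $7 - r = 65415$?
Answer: $i \sqrt{39679} \approx 199.2 i$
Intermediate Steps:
$r = -65408$ ($r = 7 - 65415 = -65408$)
$O{\left(f \right)} = 313$ ($O{\left(f \right)} = 3 - -310 = 3 + 310 = 313$)
$K = 57932$ ($K = -65408 + 123340 = 57932$)
$\sqrt{\left(\left(O{\left(58 \right)} + 48523\right) - 146447\right) + K} = \sqrt{\left(\left(313 + 48523\right) - 146447\right) + 57932} = \sqrt{\left(48836 - 146447\right) + 57932} = \sqrt{-97611 + 57932} = \sqrt{-39679} = i \sqrt{39679}$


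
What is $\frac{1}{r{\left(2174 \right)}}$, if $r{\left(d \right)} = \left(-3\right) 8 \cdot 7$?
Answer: $- \frac{1}{168} \approx -0.0059524$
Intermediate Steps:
$r{\left(d \right)} = -168$ ($r{\left(d \right)} = \left(-24\right) 7 = -168$)
$\frac{1}{r{\left(2174 \right)}} = \frac{1}{-168} = - \frac{1}{168}$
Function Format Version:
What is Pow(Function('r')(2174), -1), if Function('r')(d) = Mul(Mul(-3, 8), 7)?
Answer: Rational(-1, 168) ≈ -0.0059524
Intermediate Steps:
Function('r')(d) = -168 (Function('r')(d) = Mul(-24, 7) = -168)
Pow(Function('r')(2174), -1) = Pow(-168, -1) = Rational(-1, 168)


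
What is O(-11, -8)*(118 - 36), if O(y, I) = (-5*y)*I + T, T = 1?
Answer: -35998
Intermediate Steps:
O(y, I) = 1 - 5*I*y (O(y, I) = (-5*y)*I + 1 = -5*I*y + 1 = 1 - 5*I*y)
O(-11, -8)*(118 - 36) = (1 - 5*(-8)*(-11))*(118 - 36) = (1 - 440)*82 = -439*82 = -35998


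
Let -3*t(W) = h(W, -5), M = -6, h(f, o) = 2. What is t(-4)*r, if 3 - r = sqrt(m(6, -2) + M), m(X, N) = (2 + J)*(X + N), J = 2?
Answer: -2 + 2*sqrt(10)/3 ≈ 0.10819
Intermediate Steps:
m(X, N) = 4*N + 4*X (m(X, N) = (2 + 2)*(X + N) = 4*(N + X) = 4*N + 4*X)
r = 3 - sqrt(10) (r = 3 - sqrt((4*(-2) + 4*6) - 6) = 3 - sqrt((-8 + 24) - 6) = 3 - sqrt(16 - 6) = 3 - sqrt(10) ≈ -0.16228)
t(W) = -2/3 (t(W) = -1/3*2 = -2/3)
t(-4)*r = -2*(3 - sqrt(10))/3 = -2 + 2*sqrt(10)/3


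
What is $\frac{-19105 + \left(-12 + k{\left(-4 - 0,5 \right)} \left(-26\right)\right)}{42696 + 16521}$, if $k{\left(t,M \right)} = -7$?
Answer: $- \frac{18935}{59217} \approx -0.31976$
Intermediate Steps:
$\frac{-19105 + \left(-12 + k{\left(-4 - 0,5 \right)} \left(-26\right)\right)}{42696 + 16521} = \frac{-19105 - -170}{42696 + 16521} = \frac{-19105 + \left(-12 + 182\right)}{59217} = \left(-19105 + 170\right) \frac{1}{59217} = \left(-18935\right) \frac{1}{59217} = - \frac{18935}{59217}$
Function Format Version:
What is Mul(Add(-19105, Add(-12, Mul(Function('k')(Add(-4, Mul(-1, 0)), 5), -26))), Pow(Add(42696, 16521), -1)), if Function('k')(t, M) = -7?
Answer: Rational(-18935, 59217) ≈ -0.31976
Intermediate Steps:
Mul(Add(-19105, Add(-12, Mul(Function('k')(Add(-4, Mul(-1, 0)), 5), -26))), Pow(Add(42696, 16521), -1)) = Mul(Add(-19105, Add(-12, Mul(-7, -26))), Pow(Add(42696, 16521), -1)) = Mul(Add(-19105, Add(-12, 182)), Pow(59217, -1)) = Mul(Add(-19105, 170), Rational(1, 59217)) = Mul(-18935, Rational(1, 59217)) = Rational(-18935, 59217)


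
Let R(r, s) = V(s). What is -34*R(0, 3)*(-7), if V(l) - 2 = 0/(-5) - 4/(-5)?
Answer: 3332/5 ≈ 666.40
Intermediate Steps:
V(l) = 14/5 (V(l) = 2 + (0/(-5) - 4/(-5)) = 2 + (0*(-⅕) - 4*(-⅕)) = 2 + (0 + ⅘) = 2 + ⅘ = 14/5)
R(r, s) = 14/5
-34*R(0, 3)*(-7) = -34*14/5*(-7) = -476/5*(-7) = 3332/5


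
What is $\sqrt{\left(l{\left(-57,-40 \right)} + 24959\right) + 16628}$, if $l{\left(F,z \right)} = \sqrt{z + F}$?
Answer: $\sqrt{41587 + i \sqrt{97}} \approx 203.93 + 0.024 i$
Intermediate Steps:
$l{\left(F,z \right)} = \sqrt{F + z}$
$\sqrt{\left(l{\left(-57,-40 \right)} + 24959\right) + 16628} = \sqrt{\left(\sqrt{-57 - 40} + 24959\right) + 16628} = \sqrt{\left(\sqrt{-97} + 24959\right) + 16628} = \sqrt{\left(i \sqrt{97} + 24959\right) + 16628} = \sqrt{\left(24959 + i \sqrt{97}\right) + 16628} = \sqrt{41587 + i \sqrt{97}}$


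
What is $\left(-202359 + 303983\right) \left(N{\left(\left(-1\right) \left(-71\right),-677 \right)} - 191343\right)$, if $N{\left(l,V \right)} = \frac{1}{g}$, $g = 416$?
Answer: $- \frac{1011142120961}{52} \approx -1.9445 \cdot 10^{10}$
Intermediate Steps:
$N{\left(l,V \right)} = \frac{1}{416}$
$\left(-202359 + 303983\right) \left(N{\left(\left(-1\right) \left(-71\right),-677 \right)} - 191343\right) = \left(-202359 + 303983\right) \left(\frac{1}{416} - 191343\right) = 101624 \left(- \frac{79598687}{416}\right) = - \frac{1011142120961}{52}$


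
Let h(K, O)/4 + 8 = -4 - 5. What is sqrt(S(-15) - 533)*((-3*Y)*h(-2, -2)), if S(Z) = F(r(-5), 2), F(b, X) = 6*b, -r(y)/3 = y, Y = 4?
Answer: 816*I*sqrt(443) ≈ 17175.0*I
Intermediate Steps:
h(K, O) = -68 (h(K, O) = -32 + 4*(-4 - 5) = -32 + 4*(-9) = -32 - 36 = -68)
r(y) = -3*y
S(Z) = 90 (S(Z) = 6*(-3*(-5)) = 6*15 = 90)
sqrt(S(-15) - 533)*((-3*Y)*h(-2, -2)) = sqrt(90 - 533)*(-3*4*(-68)) = sqrt(-443)*(-12*(-68)) = (I*sqrt(443))*816 = 816*I*sqrt(443)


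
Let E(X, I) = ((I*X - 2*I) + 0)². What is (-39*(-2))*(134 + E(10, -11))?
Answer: 614484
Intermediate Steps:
E(X, I) = (-2*I + I*X)² (E(X, I) = ((-2*I + I*X) + 0)² = (-2*I + I*X)²)
(-39*(-2))*(134 + E(10, -11)) = (-39*(-2))*(134 + (-11)²*(-2 + 10)²) = 78*(134 + 121*8²) = 78*(134 + 121*64) = 78*(134 + 7744) = 78*7878 = 614484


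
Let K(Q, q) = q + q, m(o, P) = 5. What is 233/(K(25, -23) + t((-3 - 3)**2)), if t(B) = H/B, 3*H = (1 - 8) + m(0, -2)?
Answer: -12582/2485 ≈ -5.0632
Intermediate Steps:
K(Q, q) = 2*q
H = -2/3 (H = ((1 - 8) + 5)/3 = (-7 + 5)/3 = (1/3)*(-2) = -2/3 ≈ -0.66667)
t(B) = -2/(3*B)
233/(K(25, -23) + t((-3 - 3)**2)) = 233/(2*(-23) - 2/(3*(-3 - 3)**2)) = 233/(-46 - 2/(3*((-6)**2))) = 233/(-46 - 2/3/36) = 233/(-46 - 2/3*1/36) = 233/(-46 - 1/54) = 233/(-2485/54) = 233*(-54/2485) = -12582/2485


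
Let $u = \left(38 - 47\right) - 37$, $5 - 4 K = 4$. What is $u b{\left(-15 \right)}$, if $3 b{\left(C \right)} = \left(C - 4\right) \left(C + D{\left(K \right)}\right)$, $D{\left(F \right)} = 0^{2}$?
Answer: $-4370$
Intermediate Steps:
$K = \frac{1}{4}$ ($K = \frac{5}{4} - 1 = \frac{1}{4} \approx 0.25$)
$D{\left(F \right)} = 0$
$b{\left(C \right)} = \frac{C \left(-4 + C\right)}{3}$ ($b{\left(C \right)} = \frac{\left(C - 4\right) \left(C + 0\right)}{3} = \frac{\left(-4 + C\right) C}{3} = \frac{C \left(-4 + C\right)}{3}$)
$u = -46$ ($u = -9 - 37 = -46$)
$u b{\left(-15 \right)} = - 46 \cdot \frac{1}{3} \left(-15\right) \left(-4 - 15\right) = - 46 \cdot \frac{1}{3} \left(-15\right) \left(-19\right) = \left(-46\right) 95 = -4370$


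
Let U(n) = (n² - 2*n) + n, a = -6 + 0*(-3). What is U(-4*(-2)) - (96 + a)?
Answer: -34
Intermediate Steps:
a = -6 (a = -6 + 0 = -6)
U(n) = n² - n
U(-4*(-2)) - (96 + a) = (-4*(-2))*(-1 - 4*(-2)) - (96 - 6) = 8*(-1 + 8) - 1*90 = 8*7 - 90 = 56 - 90 = -34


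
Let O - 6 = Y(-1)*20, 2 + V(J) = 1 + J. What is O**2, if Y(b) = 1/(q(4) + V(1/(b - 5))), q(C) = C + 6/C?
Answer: 19044/169 ≈ 112.69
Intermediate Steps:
V(J) = -1 + J (V(J) = -2 + (1 + J) = -1 + J)
Y(b) = 1/(9/2 + 1/(-5 + b)) (Y(b) = 1/((4 + 6/4) + (-1 + 1/(b - 5))) = 1/((4 + 6*(1/4)) + (-1 + 1/(-5 + b))) = 1/((4 + 3/2) + (-1 + 1/(-5 + b))) = 1/(11/2 + (-1 + 1/(-5 + b))) = 1/(9/2 + 1/(-5 + b)))
O = 138/13 (O = 6 + (2*(-5 - 1)/(-43 + 9*(-1)))*20 = 6 + (2*(-6)/(-43 - 9))*20 = 6 + (2*(-6)/(-52))*20 = 6 + (2*(-1/52)*(-6))*20 = 6 + (3/13)*20 = 6 + 60/13 = 138/13 ≈ 10.615)
O**2 = (138/13)**2 = 19044/169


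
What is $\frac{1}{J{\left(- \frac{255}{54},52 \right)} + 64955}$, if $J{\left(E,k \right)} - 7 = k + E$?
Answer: $\frac{18}{1170167} \approx 1.5382 \cdot 10^{-5}$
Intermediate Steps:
$J{\left(E,k \right)} = 7 + E + k$ ($J{\left(E,k \right)} = 7 + \left(k + E\right) = 7 + \left(E + k\right) = 7 + E + k$)
$\frac{1}{J{\left(- \frac{255}{54},52 \right)} + 64955} = \frac{1}{\left(7 - \frac{255}{54} + 52\right) + 64955} = \frac{1}{\left(7 - \frac{85}{18} + 52\right) + 64955} = \frac{1}{\frac{977}{18} + 64955} = \frac{1}{\frac{1170167}{18}} = \frac{18}{1170167}$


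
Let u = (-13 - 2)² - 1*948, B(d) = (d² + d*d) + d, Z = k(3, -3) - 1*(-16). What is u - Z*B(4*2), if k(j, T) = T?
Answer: -2491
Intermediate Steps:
Z = 13 (Z = -3 - 1*(-16) = -3 + 16 = 13)
B(d) = d + 2*d² (B(d) = (d² + d²) + d = 2*d² + d = d + 2*d²)
u = -723 (u = (-15)² - 948 = 225 - 948 = -723)
u - Z*B(4*2) = -723 - 13*(4*2)*(1 + 2*(4*2)) = -723 - 13*8*(1 + 2*8) = -723 - 13*8*(1 + 16) = -723 - 13*8*17 = -723 - 13*136 = -723 - 1*1768 = -723 - 1768 = -2491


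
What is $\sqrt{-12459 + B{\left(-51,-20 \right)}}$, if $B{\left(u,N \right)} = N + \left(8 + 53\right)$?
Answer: $i \sqrt{12418} \approx 111.44 i$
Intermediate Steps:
$B{\left(u,N \right)} = 61 + N$ ($B{\left(u,N \right)} = N + 61 = 61 + N$)
$\sqrt{-12459 + B{\left(-51,-20 \right)}} = \sqrt{-12459 + \left(61 - 20\right)} = \sqrt{-12459 + 41} = \sqrt{-12418} = i \sqrt{12418}$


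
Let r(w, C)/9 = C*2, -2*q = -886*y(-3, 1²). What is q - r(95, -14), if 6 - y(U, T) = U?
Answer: 4239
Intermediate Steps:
y(U, T) = 6 - U
q = 3987 (q = -(-443)*(6 - 1*(-3)) = -(-443)*(6 + 3) = -(-443)*9 = -½*(-7974) = 3987)
r(w, C) = 18*C (r(w, C) = 9*(C*2) = 9*(2*C) = 18*C)
q - r(95, -14) = 3987 - 18*(-14) = 3987 - 1*(-252) = 3987 + 252 = 4239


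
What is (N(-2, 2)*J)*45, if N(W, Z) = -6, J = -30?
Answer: 8100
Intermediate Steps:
(N(-2, 2)*J)*45 = -6*(-30)*45 = 180*45 = 8100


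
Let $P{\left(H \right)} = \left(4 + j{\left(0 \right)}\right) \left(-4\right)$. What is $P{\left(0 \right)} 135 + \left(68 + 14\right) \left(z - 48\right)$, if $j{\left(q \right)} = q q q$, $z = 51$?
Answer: $-1914$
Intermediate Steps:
$j{\left(q \right)} = q^{3}$ ($j{\left(q \right)} = q^{2} q = q^{3}$)
$P{\left(H \right)} = -16$ ($P{\left(H \right)} = \left(4 + 0^{3}\right) \left(-4\right) = \left(4 + 0\right) \left(-4\right) = 4 \left(-4\right) = -16$)
$P{\left(0 \right)} 135 + \left(68 + 14\right) \left(z - 48\right) = \left(-16\right) 135 + \left(68 + 14\right) \left(51 - 48\right) = -2160 + 82 \cdot 3 = -2160 + 246 = -1914$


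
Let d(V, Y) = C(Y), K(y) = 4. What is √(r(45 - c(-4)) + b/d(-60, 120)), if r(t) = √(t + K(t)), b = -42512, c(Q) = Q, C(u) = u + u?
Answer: √(-39855 + 225*√53)/15 ≈ 13.033*I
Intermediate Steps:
C(u) = 2*u
d(V, Y) = 2*Y
r(t) = √(4 + t) (r(t) = √(t + 4) = √(4 + t))
√(r(45 - c(-4)) + b/d(-60, 120)) = √(√(4 + (45 - 1*(-4))) - 42512/(2*120)) = √(√(4 + (45 + 4)) - 42512/240) = √(√(4 + 49) - 42512*1/240) = √(√53 - 2657/15) = √(-2657/15 + √53)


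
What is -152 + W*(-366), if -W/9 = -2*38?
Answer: -250496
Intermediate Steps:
W = 684 (W = -(-18)*38 = -9*(-76) = 684)
-152 + W*(-366) = -152 + 684*(-366) = -152 - 250344 = -250496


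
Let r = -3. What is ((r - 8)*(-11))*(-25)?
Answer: -3025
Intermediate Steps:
((r - 8)*(-11))*(-25) = ((-3 - 8)*(-11))*(-25) = -11*(-11)*(-25) = 121*(-25) = -3025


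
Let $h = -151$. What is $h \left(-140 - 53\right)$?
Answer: $29143$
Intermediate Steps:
$h \left(-140 - 53\right) = - 151 \left(-140 - 53\right) = \left(-151\right) \left(-193\right) = 29143$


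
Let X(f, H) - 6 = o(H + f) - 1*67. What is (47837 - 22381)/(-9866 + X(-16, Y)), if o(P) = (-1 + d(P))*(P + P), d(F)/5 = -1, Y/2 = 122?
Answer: -25456/12663 ≈ -2.0103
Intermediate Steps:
Y = 244 (Y = 2*122 = 244)
d(F) = -5 (d(F) = 5*(-1) = -5)
o(P) = -12*P (o(P) = (-1 - 5)*(P + P) = -12*P)
X(f, H) = -61 - 12*H - 12*f (X(f, H) = 6 + (-12*(H + f) - 1*67) = 6 + ((-12*H - 12*f) - 67) = 6 + (-67 - 12*H - 12*f) = -61 - 12*H - 12*f)
(47837 - 22381)/(-9866 + X(-16, Y)) = (47837 - 22381)/(-9866 + (-61 - 12*244 - 12*(-16))) = 25456/(-9866 + (-61 - 2928 + 192)) = 25456/(-9866 - 2797) = 25456/(-12663) = 25456*(-1/12663) = -25456/12663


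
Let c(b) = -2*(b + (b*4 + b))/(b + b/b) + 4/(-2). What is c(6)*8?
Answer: -688/7 ≈ -98.286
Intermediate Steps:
c(b) = -2 - 12*b/(1 + b) (c(b) = -2*(b + (4*b + b))/(b + 1) + 4*(-½) = -2*(b + 5*b)/(1 + b) - 2 = -2*6*b/(1 + b) - 2 = -12*b/(1 + b) - 2 = -2 - 12*b/(1 + b))
c(6)*8 = (2*(-1 - 7*6)/(1 + 6))*8 = (2*(-1 - 42)/7)*8 = (2*(⅐)*(-43))*8 = -86/7*8 = -688/7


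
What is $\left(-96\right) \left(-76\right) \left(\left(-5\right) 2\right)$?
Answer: $-72960$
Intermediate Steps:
$\left(-96\right) \left(-76\right) \left(\left(-5\right) 2\right) = 7296 \left(-10\right) = -72960$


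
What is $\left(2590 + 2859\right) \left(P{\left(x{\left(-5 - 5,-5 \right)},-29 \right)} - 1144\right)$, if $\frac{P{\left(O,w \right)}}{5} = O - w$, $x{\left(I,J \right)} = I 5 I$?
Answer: $8178949$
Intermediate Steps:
$x{\left(I,J \right)} = 5 I^{2}$ ($x{\left(I,J \right)} = 5 I I = 5 I^{2}$)
$P{\left(O,w \right)} = - 5 w + 5 O$ ($P{\left(O,w \right)} = 5 \left(O - w\right) = - 5 w + 5 O$)
$\left(2590 + 2859\right) \left(P{\left(x{\left(-5 - 5,-5 \right)},-29 \right)} - 1144\right) = \left(2590 + 2859\right) \left(\left(\left(-5\right) \left(-29\right) + 5 \cdot 5 \left(-5 - 5\right)^{2}\right) - 1144\right) = 5449 \left(\left(145 + 5 \cdot 5 \left(-5 - 5\right)^{2}\right) - 1144\right) = 5449 \left(\left(145 + 5 \cdot 5 \left(-10\right)^{2}\right) - 1144\right) = 5449 \left(\left(145 + 5 \cdot 5 \cdot 100\right) - 1144\right) = 5449 \left(\left(145 + 5 \cdot 500\right) - 1144\right) = 5449 \left(\left(145 + 2500\right) - 1144\right) = 5449 \left(2645 - 1144\right) = 5449 \cdot 1501 = 8178949$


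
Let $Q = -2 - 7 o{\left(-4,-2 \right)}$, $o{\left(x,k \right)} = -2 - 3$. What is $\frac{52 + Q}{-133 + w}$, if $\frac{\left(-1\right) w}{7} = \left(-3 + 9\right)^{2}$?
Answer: $- \frac{17}{77} \approx -0.22078$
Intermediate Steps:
$o{\left(x,k \right)} = -5$
$w = -252$ ($w = - 7 \left(-3 + 9\right)^{2} = - 7 \cdot 6^{2} = \left(-7\right) 36 = -252$)
$Q = 33$ ($Q = -2 - -35 = -2 + 35 = 33$)
$\frac{52 + Q}{-133 + w} = \frac{52 + 33}{-133 - 252} = \frac{85}{-385} = 85 \left(- \frac{1}{385}\right) = - \frac{17}{77}$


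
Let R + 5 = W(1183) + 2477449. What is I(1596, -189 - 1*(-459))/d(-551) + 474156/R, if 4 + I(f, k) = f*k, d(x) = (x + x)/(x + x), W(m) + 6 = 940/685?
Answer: 24376152866846/56568199 ≈ 4.3092e+5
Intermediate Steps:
W(m) = -634/137 (W(m) = -6 + 940/685 = -6 + 940*(1/685) = -6 + 188/137 = -634/137)
d(x) = 1 (d(x) = (2*x)/((2*x)) = (2*x)*(1/(2*x)) = 1)
R = 339409194/137 (R = -5 + (-634/137 + 2477449) = -5 + 339409879/137 = 339409194/137 ≈ 2.4774e+6)
I(f, k) = -4 + f*k
I(1596, -189 - 1*(-459))/d(-551) + 474156/R = (-4 + 1596*(-189 - 1*(-459)))/1 + 474156/(339409194/137) = (-4 + 1596*(-189 + 459))*1 + 474156*(137/339409194) = (-4 + 1596*270)*1 + 10826562/56568199 = (-4 + 430920)*1 + 10826562/56568199 = 430916*1 + 10826562/56568199 = 430916 + 10826562/56568199 = 24376152866846/56568199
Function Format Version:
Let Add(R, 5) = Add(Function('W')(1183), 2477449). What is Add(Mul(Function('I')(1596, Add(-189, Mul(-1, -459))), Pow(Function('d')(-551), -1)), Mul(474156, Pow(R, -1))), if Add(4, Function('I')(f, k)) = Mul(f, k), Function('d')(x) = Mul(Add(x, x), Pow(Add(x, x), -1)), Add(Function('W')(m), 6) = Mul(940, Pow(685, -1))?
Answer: Rational(24376152866846, 56568199) ≈ 4.3092e+5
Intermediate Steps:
Function('W')(m) = Rational(-634, 137) (Function('W')(m) = Add(-6, Mul(940, Pow(685, -1))) = Add(-6, Mul(940, Rational(1, 685))) = Add(-6, Rational(188, 137)) = Rational(-634, 137))
Function('d')(x) = 1 (Function('d')(x) = Mul(Mul(2, x), Pow(Mul(2, x), -1)) = Mul(Mul(2, x), Mul(Rational(1, 2), Pow(x, -1))) = 1)
R = Rational(339409194, 137) (R = Add(-5, Add(Rational(-634, 137), 2477449)) = Add(-5, Rational(339409879, 137)) = Rational(339409194, 137) ≈ 2.4774e+6)
Function('I')(f, k) = Add(-4, Mul(f, k))
Add(Mul(Function('I')(1596, Add(-189, Mul(-1, -459))), Pow(Function('d')(-551), -1)), Mul(474156, Pow(R, -1))) = Add(Mul(Add(-4, Mul(1596, Add(-189, Mul(-1, -459)))), Pow(1, -1)), Mul(474156, Pow(Rational(339409194, 137), -1))) = Add(Mul(Add(-4, Mul(1596, Add(-189, 459))), 1), Mul(474156, Rational(137, 339409194))) = Add(Mul(Add(-4, Mul(1596, 270)), 1), Rational(10826562, 56568199)) = Add(Mul(Add(-4, 430920), 1), Rational(10826562, 56568199)) = Add(Mul(430916, 1), Rational(10826562, 56568199)) = Add(430916, Rational(10826562, 56568199)) = Rational(24376152866846, 56568199)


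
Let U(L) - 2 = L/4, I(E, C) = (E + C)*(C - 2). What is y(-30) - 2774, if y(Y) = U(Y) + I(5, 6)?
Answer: -5471/2 ≈ -2735.5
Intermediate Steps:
I(E, C) = (-2 + C)*(C + E) (I(E, C) = (C + E)*(-2 + C) = (-2 + C)*(C + E))
U(L) = 2 + L/4
y(Y) = 46 + Y/4 (y(Y) = (2 + Y/4) + (6² - 2*6 - 2*5 + 6*5) = (2 + Y/4) + (36 - 12 - 10 + 30) = (2 + Y/4) + 44 = 46 + Y/4)
y(-30) - 2774 = (46 + (¼)*(-30)) - 2774 = (46 - 15/2) - 2774 = 77/2 - 2774 = -5471/2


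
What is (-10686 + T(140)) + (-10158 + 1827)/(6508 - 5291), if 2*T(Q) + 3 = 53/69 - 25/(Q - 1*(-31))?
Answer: -102373158739/9572922 ≈ -10694.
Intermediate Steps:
T(Q) = -77/69 - 25/(2*(31 + Q)) (T(Q) = -3/2 + (53/69 - 25/(Q - 1*(-31)))/2 = -3/2 + (53*(1/69) - 25/(Q + 31))/2 = -3/2 + (53/69 - 25/(31 + Q))/2 = -3/2 + (53/138 - 25/(2*(31 + Q))) = -77/69 - 25/(2*(31 + Q)))
(-10686 + T(140)) + (-10158 + 1827)/(6508 - 5291) = (-10686 + (-6499 - 154*140)/(138*(31 + 140))) + (-10158 + 1827)/(6508 - 5291) = (-10686 + (1/138)*(-6499 - 21560)/171) - 8331/1217 = (-10686 + (1/138)*(1/171)*(-28059)) - 8331*1/1217 = (-10686 - 9353/7866) - 8331/1217 = -84065429/7866 - 8331/1217 = -102373158739/9572922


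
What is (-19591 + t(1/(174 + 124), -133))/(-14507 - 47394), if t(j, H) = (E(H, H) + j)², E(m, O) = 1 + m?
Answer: 192516939/5497056404 ≈ 0.035022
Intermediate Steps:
t(j, H) = (1 + H + j)² (t(j, H) = ((1 + H) + j)² = (1 + H + j)²)
(-19591 + t(1/(174 + 124), -133))/(-14507 - 47394) = (-19591 + (1 - 133 + 1/(174 + 124))²)/(-14507 - 47394) = (-19591 + (1 - 133 + 1/298)²)/(-61901) = (-19591 + (1 - 133 + 1/298)²)*(-1/61901) = (-19591 + (-39335/298)²)*(-1/61901) = (-19591 + 1547242225/88804)*(-1/61901) = -192516939/88804*(-1/61901) = 192516939/5497056404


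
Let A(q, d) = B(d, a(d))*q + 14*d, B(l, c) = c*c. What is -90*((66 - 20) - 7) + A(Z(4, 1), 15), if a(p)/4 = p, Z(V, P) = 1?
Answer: 300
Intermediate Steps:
a(p) = 4*p
B(l, c) = c**2
A(q, d) = 14*d + 16*q*d**2 (A(q, d) = (4*d)**2*q + 14*d = (16*d**2)*q + 14*d = 16*q*d**2 + 14*d = 14*d + 16*q*d**2)
-90*((66 - 20) - 7) + A(Z(4, 1), 15) = -90*((66 - 20) - 7) + 2*15*(7 + 8*15*1) = -90*(46 - 7) + 2*15*(7 + 120) = -90*39 + 2*15*127 = -3510 + 3810 = 300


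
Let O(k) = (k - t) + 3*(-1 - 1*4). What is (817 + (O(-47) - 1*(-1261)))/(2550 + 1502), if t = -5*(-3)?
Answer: 2001/4052 ≈ 0.49383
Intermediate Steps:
t = 15
O(k) = -30 + k (O(k) = (k - 1*15) + 3*(-1 - 1*4) = (k - 15) + 3*(-1 - 4) = (-15 + k) + 3*(-5) = (-15 + k) - 15 = -30 + k)
(817 + (O(-47) - 1*(-1261)))/(2550 + 1502) = (817 + ((-30 - 47) - 1*(-1261)))/(2550 + 1502) = (817 + (-77 + 1261))/4052 = (817 + 1184)*(1/4052) = 2001*(1/4052) = 2001/4052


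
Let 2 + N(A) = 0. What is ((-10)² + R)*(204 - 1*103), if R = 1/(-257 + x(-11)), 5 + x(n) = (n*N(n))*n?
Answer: 5090299/504 ≈ 10100.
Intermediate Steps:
N(A) = -2 (N(A) = -2 + 0 = -2)
x(n) = -5 - 2*n² (x(n) = -5 + (n*(-2))*n = -5 + (-2*n)*n = -5 - 2*n²)
R = -1/504 (R = 1/(-257 + (-5 - 2*(-11)²)) = 1/(-257 + (-5 - 2*121)) = 1/(-257 + (-5 - 242)) = 1/(-257 - 247) = 1/(-504) = -1/504 ≈ -0.0019841)
((-10)² + R)*(204 - 1*103) = ((-10)² - 1/504)*(204 - 1*103) = (100 - 1/504)*(204 - 103) = (50399/504)*101 = 5090299/504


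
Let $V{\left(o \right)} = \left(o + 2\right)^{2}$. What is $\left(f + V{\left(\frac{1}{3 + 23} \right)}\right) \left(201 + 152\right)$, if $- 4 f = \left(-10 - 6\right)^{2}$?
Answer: $- \frac{14280615}{676} \approx -21125.0$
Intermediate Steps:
$f = -64$ ($f = - \frac{\left(-10 - 6\right)^{2}}{4} = - \frac{\left(-16\right)^{2}}{4} = \left(- \frac{1}{4}\right) 256 = -64$)
$V{\left(o \right)} = \left(2 + o\right)^{2}$
$\left(f + V{\left(\frac{1}{3 + 23} \right)}\right) \left(201 + 152\right) = \left(-64 + \left(2 + \frac{1}{3 + 23}\right)^{2}\right) \left(201 + 152\right) = \left(-64 + \left(2 + \frac{1}{26}\right)^{2}\right) 353 = \left(-64 + \left(\frac{53}{26}\right)^{2}\right) 353 = \left(-64 + \frac{2809}{676}\right) 353 = \left(- \frac{40455}{676}\right) 353 = - \frac{14280615}{676}$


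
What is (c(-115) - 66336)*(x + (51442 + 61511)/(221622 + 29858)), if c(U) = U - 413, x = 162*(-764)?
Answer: 260143282295946/31435 ≈ 8.2756e+9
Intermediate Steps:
x = -123768
c(U) = -413 + U
(c(-115) - 66336)*(x + (51442 + 61511)/(221622 + 29858)) = ((-413 - 115) - 66336)*(-123768 + (51442 + 61511)/(221622 + 29858)) = (-528 - 66336)*(-123768 + 112953/251480) = -66864*(-123768 + 112953*(1/251480)) = -66864*(-123768 + 112953/251480) = -66864*(-31125063687/251480) = 260143282295946/31435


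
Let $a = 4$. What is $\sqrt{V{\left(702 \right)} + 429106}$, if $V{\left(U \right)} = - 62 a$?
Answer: $\sqrt{428858} \approx 654.87$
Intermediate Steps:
$V{\left(U \right)} = -248$ ($V{\left(U \right)} = \left(-62\right) 4 = -248$)
$\sqrt{V{\left(702 \right)} + 429106} = \sqrt{-248 + 429106} = \sqrt{428858}$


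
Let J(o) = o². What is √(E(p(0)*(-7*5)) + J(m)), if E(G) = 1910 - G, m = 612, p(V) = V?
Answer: √376454 ≈ 613.56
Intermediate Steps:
√(E(p(0)*(-7*5)) + J(m)) = √((1910 - 0*(-7*5)) + 612²) = √((1910 - 0*(-35)) + 374544) = √((1910 - 1*0) + 374544) = √((1910 + 0) + 374544) = √(1910 + 374544) = √376454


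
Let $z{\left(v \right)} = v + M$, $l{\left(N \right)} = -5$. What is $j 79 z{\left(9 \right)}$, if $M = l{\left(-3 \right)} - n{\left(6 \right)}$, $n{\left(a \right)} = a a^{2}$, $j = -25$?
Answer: $418700$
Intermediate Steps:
$n{\left(a \right)} = a^{3}$
$M = -221$ ($M = -5 - 6^{3} = -5 - 216 = -221$)
$z{\left(v \right)} = -221 + v$ ($z{\left(v \right)} = v - 221 = -221 + v$)
$j 79 z{\left(9 \right)} = \left(-25\right) 79 \left(-221 + 9\right) = \left(-1975\right) \left(-212\right) = 418700$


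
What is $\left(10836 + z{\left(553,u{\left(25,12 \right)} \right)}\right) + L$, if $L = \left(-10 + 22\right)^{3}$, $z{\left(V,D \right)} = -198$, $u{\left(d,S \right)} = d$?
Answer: $12366$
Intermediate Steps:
$L = 1728$ ($L = 12^{3} = 1728$)
$\left(10836 + z{\left(553,u{\left(25,12 \right)} \right)}\right) + L = \left(10836 - 198\right) + 1728 = 10638 + 1728 = 12366$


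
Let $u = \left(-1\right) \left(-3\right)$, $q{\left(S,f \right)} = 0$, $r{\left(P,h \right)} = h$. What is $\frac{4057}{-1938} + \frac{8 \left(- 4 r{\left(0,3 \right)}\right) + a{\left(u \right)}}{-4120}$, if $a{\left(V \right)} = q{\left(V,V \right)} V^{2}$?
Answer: $- \frac{2066099}{998070} \approx -2.0701$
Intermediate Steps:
$u = 3$
$a{\left(V \right)} = 0$ ($a{\left(V \right)} = 0 V^{2} = 0$)
$\frac{4057}{-1938} + \frac{8 \left(- 4 r{\left(0,3 \right)}\right) + a{\left(u \right)}}{-4120} = \frac{4057}{-1938} + \frac{8 \left(\left(-4\right) 3\right) + 0}{-4120} = 4057 \left(- \frac{1}{1938}\right) + \left(8 \left(-12\right) + 0\right) \left(- \frac{1}{4120}\right) = - \frac{4057}{1938} + \left(-96 + 0\right) \left(- \frac{1}{4120}\right) = - \frac{4057}{1938} - - \frac{12}{515} = - \frac{4057}{1938} + \frac{12}{515} = - \frac{2066099}{998070}$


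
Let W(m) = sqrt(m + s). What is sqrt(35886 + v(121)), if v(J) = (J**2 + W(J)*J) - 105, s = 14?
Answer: sqrt(50422 + 363*sqrt(15)) ≈ 227.66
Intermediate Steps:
W(m) = sqrt(14 + m) (W(m) = sqrt(m + 14) = sqrt(14 + m))
v(J) = -105 + J**2 + J*sqrt(14 + J) (v(J) = (J**2 + sqrt(14 + J)*J) - 105 = (J**2 + J*sqrt(14 + J)) - 105 = -105 + J**2 + J*sqrt(14 + J))
sqrt(35886 + v(121)) = sqrt(35886 + (-105 + 121**2 + 121*sqrt(14 + 121))) = sqrt(35886 + (-105 + 14641 + 121*sqrt(135))) = sqrt(35886 + (-105 + 14641 + 121*(3*sqrt(15)))) = sqrt(35886 + (-105 + 14641 + 363*sqrt(15))) = sqrt(35886 + (14536 + 363*sqrt(15))) = sqrt(50422 + 363*sqrt(15))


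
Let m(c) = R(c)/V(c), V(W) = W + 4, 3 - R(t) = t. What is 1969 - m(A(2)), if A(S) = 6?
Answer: 19693/10 ≈ 1969.3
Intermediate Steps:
R(t) = 3 - t
V(W) = 4 + W
m(c) = (3 - c)/(4 + c)
1969 - m(A(2)) = 1969 - (3 - 1*6)/(4 + 6) = 1969 - (3 - 6)/10 = 1969 - (-3)/10 = 1969 - 1*(-3/10) = 1969 + 3/10 = 19693/10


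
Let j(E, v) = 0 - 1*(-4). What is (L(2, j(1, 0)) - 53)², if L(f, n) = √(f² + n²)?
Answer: 2829 - 212*√5 ≈ 2355.0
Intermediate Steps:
j(E, v) = 4 (j(E, v) = 0 + 4 = 4)
(L(2, j(1, 0)) - 53)² = (√(2² + 4²) - 53)² = (√(4 + 16) - 53)² = (√20 - 53)² = (2*√5 - 53)² = (-53 + 2*√5)²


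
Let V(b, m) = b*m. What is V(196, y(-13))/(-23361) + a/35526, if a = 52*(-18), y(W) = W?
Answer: 880184/10640037 ≈ 0.082724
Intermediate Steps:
a = -936
V(196, y(-13))/(-23361) + a/35526 = (196*(-13))/(-23361) - 936/35526 = -2548*(-1/23361) - 936*1/35526 = 196/1797 - 156/5921 = 880184/10640037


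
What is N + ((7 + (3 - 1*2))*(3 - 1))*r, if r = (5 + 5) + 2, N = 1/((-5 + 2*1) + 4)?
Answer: 193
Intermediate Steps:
N = 1 (N = 1/((-5 + 2) + 4) = 1/(-3 + 4) = 1/1 = 1)
r = 12 (r = 10 + 2 = 12)
N + ((7 + (3 - 1*2))*(3 - 1))*r = 1 + ((7 + (3 - 1*2))*(3 - 1))*12 = 1 + ((7 + (3 - 2))*2)*12 = 1 + ((7 + 1)*2)*12 = 1 + (8*2)*12 = 1 + 16*12 = 1 + 192 = 193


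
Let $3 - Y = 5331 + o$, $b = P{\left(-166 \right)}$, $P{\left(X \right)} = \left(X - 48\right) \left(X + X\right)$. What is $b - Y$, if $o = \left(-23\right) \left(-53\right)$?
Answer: $77595$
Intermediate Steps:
$o = 1219$
$P{\left(X \right)} = 2 X \left(-48 + X\right)$ ($P{\left(X \right)} = \left(-48 + X\right) 2 X = 2 X \left(-48 + X\right)$)
$b = 71048$ ($b = 2 \left(-166\right) \left(-48 - 166\right) = 2 \left(-166\right) \left(-214\right) = 71048$)
$Y = -6547$ ($Y = 3 - \left(5331 + 1219\right) = 3 - 6550 = -6547$)
$b - Y = 71048 - -6547 = 71048 + 6547 = 77595$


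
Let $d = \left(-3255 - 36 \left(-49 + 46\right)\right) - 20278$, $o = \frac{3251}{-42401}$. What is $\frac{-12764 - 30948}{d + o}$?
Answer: $\frac{463358128}{248311669} \approx 1.866$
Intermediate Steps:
$o = - \frac{3251}{42401}$ ($o = 3251 \left(- \frac{1}{42401}\right) = - \frac{3251}{42401} \approx -0.076673$)
$d = -23425$ ($d = \left(-3255 - -108\right) - 20278 = \left(-3255 + 108\right) - 20278 = -3147 - 20278 = -23425$)
$\frac{-12764 - 30948}{d + o} = \frac{-12764 - 30948}{-23425 - \frac{3251}{42401}} = - \frac{43712}{- \frac{993246676}{42401}} = \left(-43712\right) \left(- \frac{42401}{993246676}\right) = \frac{463358128}{248311669}$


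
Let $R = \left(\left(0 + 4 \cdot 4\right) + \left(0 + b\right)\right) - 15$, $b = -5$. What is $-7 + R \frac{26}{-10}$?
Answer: $\frac{17}{5} \approx 3.4$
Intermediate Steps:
$R = -4$ ($R = \left(\left(0 + 4 \cdot 4\right) + \left(0 - 5\right)\right) - 15 = \left(\left(0 + 16\right) - 5\right) - 15 = \left(16 - 5\right) - 15 = 11 - 15 = -4$)
$-7 + R \frac{26}{-10} = -7 - 4 \frac{26}{-10} = -7 - 4 \cdot 26 \left(- \frac{1}{10}\right) = -7 - - \frac{52}{5} = -7 + \frac{52}{5} = \frac{17}{5}$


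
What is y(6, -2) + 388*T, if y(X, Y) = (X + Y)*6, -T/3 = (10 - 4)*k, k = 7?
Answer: -48864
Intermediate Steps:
T = -126 (T = -3*(10 - 4)*7 = -18*7 = -3*42 = -126)
y(X, Y) = 6*X + 6*Y
y(6, -2) + 388*T = (6*6 + 6*(-2)) + 388*(-126) = (36 - 12) - 48888 = 24 - 48888 = -48864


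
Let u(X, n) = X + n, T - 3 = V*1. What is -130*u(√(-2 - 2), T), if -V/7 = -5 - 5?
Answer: -9490 - 260*I ≈ -9490.0 - 260.0*I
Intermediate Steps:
V = 70 (V = -7*(-5 - 5) = -7*(-10) = 70)
T = 73 (T = 3 + 70*1 = 3 + 70 = 73)
-130*u(√(-2 - 2), T) = -130*(√(-2 - 2) + 73) = -130*(√(-4) + 73) = -130*(2*I + 73) = -130*(73 + 2*I) = -9490 - 260*I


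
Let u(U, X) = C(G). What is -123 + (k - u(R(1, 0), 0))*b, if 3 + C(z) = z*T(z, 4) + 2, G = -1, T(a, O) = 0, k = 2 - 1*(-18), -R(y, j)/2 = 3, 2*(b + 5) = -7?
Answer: -603/2 ≈ -301.50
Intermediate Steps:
b = -17/2 (b = -5 + (1/2)*(-7) = -5 - 7/2 = -17/2 ≈ -8.5000)
R(y, j) = -6 (R(y, j) = -2*3 = -6)
k = 20 (k = 2 + 18 = 20)
C(z) = -1 (C(z) = -3 + (z*0 + 2) = -3 + (0 + 2) = -3 + 2 = -1)
u(U, X) = -1
-123 + (k - u(R(1, 0), 0))*b = -123 + (20 - 1*(-1))*(-17/2) = -123 + (20 + 1)*(-17/2) = -123 + 21*(-17/2) = -123 - 357/2 = -603/2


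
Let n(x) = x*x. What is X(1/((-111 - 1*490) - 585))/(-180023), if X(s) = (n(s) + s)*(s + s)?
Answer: -1185/150159241602844 ≈ -7.8916e-12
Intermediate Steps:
n(x) = x**2
X(s) = 2*s*(s + s**2) (X(s) = (s**2 + s)*(s + s) = (s + s**2)*(2*s) = 2*s*(s + s**2))
X(1/((-111 - 1*490) - 585))/(-180023) = (2*(1/((-111 - 1*490) - 585))**2*(1 + 1/((-111 - 1*490) - 585)))/(-180023) = (2*(1/((-111 - 490) - 585))**2*(1 + 1/((-111 - 490) - 585)))*(-1/180023) = (2*(1/(-601 - 585))**2*(1 + 1/(-601 - 585)))*(-1/180023) = (2*(1/(-1186))**2*(1 + 1/(-1186)))*(-1/180023) = (2*(-1/1186)**2*(1 - 1/1186))*(-1/180023) = (2*(1/1406596)*(1185/1186))*(-1/180023) = (1185/834111428)*(-1/180023) = -1185/150159241602844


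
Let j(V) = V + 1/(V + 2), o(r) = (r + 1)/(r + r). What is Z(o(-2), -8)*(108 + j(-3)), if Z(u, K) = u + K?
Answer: -806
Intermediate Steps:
o(r) = (1 + r)/(2*r) (o(r) = (1 + r)/((2*r)) = (1 + r)*(1/(2*r)) = (1 + r)/(2*r))
j(V) = V + 1/(2 + V)
Z(u, K) = K + u
Z(o(-2), -8)*(108 + j(-3)) = (-8 + (½)*(1 - 2)/(-2))*(108 + (1 + (-3)² + 2*(-3))/(2 - 3)) = (-8 + (½)*(-½)*(-1))*(108 + (1 + 9 - 6)/(-1)) = (-8 + ¼)*(108 - 1*4) = -31*(108 - 4)/4 = -31/4*104 = -806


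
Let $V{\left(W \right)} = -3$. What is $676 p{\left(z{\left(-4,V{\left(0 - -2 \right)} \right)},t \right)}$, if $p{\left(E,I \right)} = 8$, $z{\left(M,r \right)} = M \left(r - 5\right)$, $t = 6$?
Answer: $5408$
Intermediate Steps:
$z{\left(M,r \right)} = M \left(-5 + r\right)$
$676 p{\left(z{\left(-4,V{\left(0 - -2 \right)} \right)},t \right)} = 676 \cdot 8 = 5408$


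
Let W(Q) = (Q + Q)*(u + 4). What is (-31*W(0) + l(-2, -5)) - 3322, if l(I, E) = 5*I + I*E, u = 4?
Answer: -3322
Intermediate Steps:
l(I, E) = 5*I + E*I
W(Q) = 16*Q (W(Q) = (Q + Q)*(4 + 4) = (2*Q)*8 = 16*Q)
(-31*W(0) + l(-2, -5)) - 3322 = (-496*0 - 2*(5 - 5)) - 3322 = (-31*0 - 2*0) - 3322 = (0 + 0) - 3322 = 0 - 3322 = -3322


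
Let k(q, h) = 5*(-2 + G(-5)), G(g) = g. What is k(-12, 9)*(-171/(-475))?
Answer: -63/5 ≈ -12.600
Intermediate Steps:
k(q, h) = -35 (k(q, h) = 5*(-2 - 5) = 5*(-7) = -35)
k(-12, 9)*(-171/(-475)) = -(-5985)/(-475) = -(-5985)*(-1)/475 = -35*9/25 = -63/5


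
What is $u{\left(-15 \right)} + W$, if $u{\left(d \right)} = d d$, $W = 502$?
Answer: $727$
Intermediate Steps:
$u{\left(d \right)} = d^{2}$
$u{\left(-15 \right)} + W = \left(-15\right)^{2} + 502 = 225 + 502 = 727$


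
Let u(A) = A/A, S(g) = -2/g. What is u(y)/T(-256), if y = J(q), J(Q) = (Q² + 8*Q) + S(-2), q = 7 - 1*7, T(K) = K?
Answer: -1/256 ≈ -0.0039063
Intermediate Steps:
q = 0 (q = 7 - 7 = 0)
J(Q) = 1 + Q² + 8*Q (J(Q) = (Q² + 8*Q) - 2/(-2) = (Q² + 8*Q) - 2*(-½) = (Q² + 8*Q) + 1 = 1 + Q² + 8*Q)
y = 1 (y = 1 + 0² + 8*0 = 1 + 0 + 0 = 1)
u(A) = 1
u(y)/T(-256) = 1/(-256) = 1*(-1/256) = -1/256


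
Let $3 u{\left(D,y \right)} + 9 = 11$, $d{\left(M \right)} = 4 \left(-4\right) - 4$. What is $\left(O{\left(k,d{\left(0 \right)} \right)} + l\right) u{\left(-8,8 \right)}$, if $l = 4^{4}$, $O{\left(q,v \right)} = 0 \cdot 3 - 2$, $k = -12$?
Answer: $\frac{508}{3} \approx 169.33$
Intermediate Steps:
$d{\left(M \right)} = -20$ ($d{\left(M \right)} = -16 - 4 = -20$)
$u{\left(D,y \right)} = \frac{2}{3}$ ($u{\left(D,y \right)} = -3 + \frac{1}{3} \cdot 11 = -3 + \frac{11}{3} = \frac{2}{3}$)
$O{\left(q,v \right)} = -2$ ($O{\left(q,v \right)} = 0 - 2 = -2$)
$l = 256$
$\left(O{\left(k,d{\left(0 \right)} \right)} + l\right) u{\left(-8,8 \right)} = \left(-2 + 256\right) \frac{2}{3} = 254 \cdot \frac{2}{3} = \frac{508}{3}$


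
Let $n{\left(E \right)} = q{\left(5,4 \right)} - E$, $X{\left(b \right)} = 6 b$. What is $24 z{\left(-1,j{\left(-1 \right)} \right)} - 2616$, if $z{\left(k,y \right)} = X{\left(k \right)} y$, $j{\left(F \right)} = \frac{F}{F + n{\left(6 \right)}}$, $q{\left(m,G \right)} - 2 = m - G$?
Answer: $-2652$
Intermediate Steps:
$q{\left(m,G \right)} = 2 + m - G$ ($q{\left(m,G \right)} = 2 - \left(G - m\right) = 2 + m - G$)
$n{\left(E \right)} = 3 - E$ ($n{\left(E \right)} = \left(2 + 5 - 4\right) - E = 3 - E$)
$j{\left(F \right)} = \frac{F}{-3 + F}$ ($j{\left(F \right)} = \frac{F}{F + \left(3 - 6\right)} = \frac{F}{F - 3} = \frac{F}{-3 + F}$)
$z{\left(k,y \right)} = 6 k y$
$24 z{\left(-1,j{\left(-1 \right)} \right)} - 2616 = 24 \cdot 6 \left(-1\right) \left(- \frac{1}{-3 - 1}\right) - 2616 = 24 \cdot 6 \left(-1\right) \left(- \frac{1}{-4}\right) - 2616 = 24 \cdot 6 \left(-1\right) \left(\left(-1\right) \left(- \frac{1}{4}\right)\right) - 2616 = 24 \cdot 6 \left(-1\right) \frac{1}{4} - 2616 = 24 \left(- \frac{3}{2}\right) - 2616 = -36 - 2616 = -2652$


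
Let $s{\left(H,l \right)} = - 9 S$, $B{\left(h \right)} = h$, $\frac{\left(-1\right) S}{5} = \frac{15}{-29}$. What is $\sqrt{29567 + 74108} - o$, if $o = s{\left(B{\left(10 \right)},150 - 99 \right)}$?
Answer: $\frac{675}{29} + 5 \sqrt{4147} \approx 345.26$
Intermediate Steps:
$S = \frac{75}{29}$ ($S = - 5 \frac{15}{-29} = - 5 \cdot 15 \left(- \frac{1}{29}\right) = \left(-5\right) \left(- \frac{15}{29}\right) = \frac{75}{29} \approx 2.5862$)
$s{\left(H,l \right)} = - \frac{675}{29}$ ($s{\left(H,l \right)} = \left(-9\right) \frac{75}{29} = - \frac{675}{29}$)
$o = - \frac{675}{29} \approx -23.276$
$\sqrt{29567 + 74108} - o = \sqrt{29567 + 74108} - - \frac{675}{29} = \sqrt{103675} + \frac{675}{29} = 5 \sqrt{4147} + \frac{675}{29} = \frac{675}{29} + 5 \sqrt{4147}$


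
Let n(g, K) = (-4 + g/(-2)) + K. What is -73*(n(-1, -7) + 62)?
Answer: -7519/2 ≈ -3759.5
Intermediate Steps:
n(g, K) = -4 + K - g/2 (n(g, K) = (-4 + g*(-½)) + K = (-4 - g/2) + K = -4 + K - g/2)
-73*(n(-1, -7) + 62) = -73*((-4 - 7 - ½*(-1)) + 62) = -73*((-4 - 7 + ½) + 62) = -73*(-21/2 + 62) = -73*103/2 = -7519/2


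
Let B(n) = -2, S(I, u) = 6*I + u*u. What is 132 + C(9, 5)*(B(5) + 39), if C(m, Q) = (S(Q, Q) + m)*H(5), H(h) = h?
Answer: 11972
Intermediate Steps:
S(I, u) = u² + 6*I (S(I, u) = 6*I + u² = u² + 6*I)
C(m, Q) = 5*m + 5*Q² + 30*Q (C(m, Q) = ((Q² + 6*Q) + m)*5 = (m + Q² + 6*Q)*5 = 5*m + 5*Q² + 30*Q)
132 + C(9, 5)*(B(5) + 39) = 132 + (5*9 + 5*5² + 30*5)*(-2 + 39) = 132 + (45 + 5*25 + 150)*37 = 132 + (45 + 125 + 150)*37 = 132 + 320*37 = 132 + 11840 = 11972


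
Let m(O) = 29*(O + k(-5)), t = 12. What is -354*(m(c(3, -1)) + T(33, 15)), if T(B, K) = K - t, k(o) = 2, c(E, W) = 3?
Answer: -52392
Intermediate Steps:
T(B, K) = -12 + K (T(B, K) = K - 1*12 = K - 12 = -12 + K)
m(O) = 58 + 29*O (m(O) = 29*(O + 2) = 29*(2 + O) = 58 + 29*O)
-354*(m(c(3, -1)) + T(33, 15)) = -354*((58 + 29*3) + (-12 + 15)) = -354*((58 + 87) + 3) = -354*(145 + 3) = -354*148 = -52392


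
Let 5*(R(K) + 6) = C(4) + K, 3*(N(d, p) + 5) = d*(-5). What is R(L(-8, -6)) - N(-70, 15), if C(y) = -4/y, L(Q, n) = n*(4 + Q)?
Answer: -1696/15 ≈ -113.07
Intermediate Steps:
N(d, p) = -5 - 5*d/3 (N(d, p) = -5 + (d*(-5))/3 = -5 + (-5*d)/3 = -5 - 5*d/3)
R(K) = -31/5 + K/5 (R(K) = -6 + (-4/4 + K)/5 = -6 + (-4*¼ + K)/5 = -6 + (-1 + K)/5 = -6 + (-⅕ + K/5) = -31/5 + K/5)
R(L(-8, -6)) - N(-70, 15) = (-31/5 + (-6*(4 - 8))/5) - (-5 - 5/3*(-70)) = (-31/5 + (-6*(-4))/5) - (-5 + 350/3) = (-31/5 + (⅕)*24) - 1*335/3 = (-31/5 + 24/5) - 335/3 = -7/5 - 335/3 = -1696/15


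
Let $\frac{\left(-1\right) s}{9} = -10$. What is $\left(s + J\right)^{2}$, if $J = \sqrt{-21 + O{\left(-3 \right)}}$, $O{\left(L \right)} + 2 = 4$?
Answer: $\left(90 + i \sqrt{19}\right)^{2} \approx 8081.0 + 784.6 i$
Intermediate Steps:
$s = 90$ ($s = \left(-9\right) \left(-10\right) = 90$)
$O{\left(L \right)} = 2$ ($O{\left(L \right)} = -2 + 4 = 2$)
$J = i \sqrt{19}$ ($J = \sqrt{-21 + 2} = \sqrt{-19} = i \sqrt{19} \approx 4.3589 i$)
$\left(s + J\right)^{2} = \left(90 + i \sqrt{19}\right)^{2}$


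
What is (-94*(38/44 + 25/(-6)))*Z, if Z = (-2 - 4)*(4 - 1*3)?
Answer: -20492/11 ≈ -1862.9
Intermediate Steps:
Z = -6 (Z = -6*(4 - 3) = -6*1 = -6)
(-94*(38/44 + 25/(-6)))*Z = -94*(38/44 + 25/(-6))*(-6) = -94*(38*(1/44) + 25*(-1/6))*(-6) = -94*(19/22 - 25/6)*(-6) = -94*(-109/33)*(-6) = (10246/33)*(-6) = -20492/11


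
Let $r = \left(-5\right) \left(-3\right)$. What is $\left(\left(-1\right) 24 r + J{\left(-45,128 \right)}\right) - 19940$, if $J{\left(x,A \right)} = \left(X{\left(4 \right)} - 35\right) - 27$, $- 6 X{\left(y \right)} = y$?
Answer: $- \frac{61088}{3} \approx -20363.0$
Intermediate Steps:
$r = 15$
$X{\left(y \right)} = - \frac{y}{6}$
$J{\left(x,A \right)} = - \frac{188}{3}$ ($J{\left(x,A \right)} = \left(\left(- \frac{1}{6}\right) 4 - 35\right) - 27 = \left(- \frac{2}{3} - 35\right) - 27 = - \frac{107}{3} - 27 = - \frac{188}{3}$)
$\left(\left(-1\right) 24 r + J{\left(-45,128 \right)}\right) - 19940 = \left(\left(-1\right) 24 \cdot 15 - \frac{188}{3}\right) - 19940 = \left(\left(-24\right) 15 - \frac{188}{3}\right) - 19940 = \left(-360 - \frac{188}{3}\right) - 19940 = - \frac{1268}{3} - 19940 = - \frac{61088}{3}$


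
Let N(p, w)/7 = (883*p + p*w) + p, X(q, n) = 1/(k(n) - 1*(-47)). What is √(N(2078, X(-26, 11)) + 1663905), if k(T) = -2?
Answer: √3267650755/15 ≈ 3810.9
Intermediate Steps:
X(q, n) = 1/45 (X(q, n) = 1/(-2 - 1*(-47)) = 1/(-2 + 47) = 1/45)
N(p, w) = 6188*p + 7*p*w (N(p, w) = 7*((883*p + p*w) + p) = 7*(884*p + p*w) = 6188*p + 7*p*w)
√(N(2078, X(-26, 11)) + 1663905) = √(7*2078*(884 + 1/45) + 1663905) = √(7*2078*(39781/45) + 1663905) = √(578654426/45 + 1663905) = √(653530151/45) = √3267650755/15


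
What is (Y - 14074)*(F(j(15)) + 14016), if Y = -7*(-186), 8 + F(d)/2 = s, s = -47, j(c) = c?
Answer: -177607432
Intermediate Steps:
F(d) = -110 (F(d) = -16 + 2*(-47) = -16 - 94 = -110)
Y = 1302
(Y - 14074)*(F(j(15)) + 14016) = (1302 - 14074)*(-110 + 14016) = -12772*13906 = -177607432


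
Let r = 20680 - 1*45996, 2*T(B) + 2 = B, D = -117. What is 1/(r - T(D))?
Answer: -2/50513 ≈ -3.9594e-5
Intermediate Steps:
T(B) = -1 + B/2
r = -25316 (r = 20680 - 45996 = -25316)
1/(r - T(D)) = 1/(-25316 - (-1 + (½)*(-117))) = 1/(-25316 - (-1 - 117/2)) = 1/(-25316 - 1*(-119/2)) = 1/(-25316 + 119/2) = 1/(-50513/2) = -2/50513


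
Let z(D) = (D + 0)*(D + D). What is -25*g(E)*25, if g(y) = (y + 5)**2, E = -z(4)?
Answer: -455625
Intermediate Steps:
z(D) = 2*D**2 (z(D) = D*(2*D) = 2*D**2)
E = -32 (E = -2*4**2 = -2*16 = -1*32 = -32)
g(y) = (5 + y)**2
-25*g(E)*25 = -25*(5 - 32)**2*25 = -25*(-27)**2*25 = -25*729*25 = -18225*25 = -455625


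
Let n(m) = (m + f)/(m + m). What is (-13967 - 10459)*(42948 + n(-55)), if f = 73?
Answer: -57697411806/55 ≈ -1.0490e+9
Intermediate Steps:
n(m) = (73 + m)/(2*m) (n(m) = (m + 73)/(m + m) = (73 + m)/((2*m)) = (73 + m)*(1/(2*m)) = (73 + m)/(2*m))
(-13967 - 10459)*(42948 + n(-55)) = (-13967 - 10459)*(42948 + (½)*(73 - 55)/(-55)) = -24426*(42948 + (½)*(-1/55)*18) = -24426*(42948 - 9/55) = -24426*2362131/55 = -57697411806/55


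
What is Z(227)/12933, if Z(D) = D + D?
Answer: 454/12933 ≈ 0.035104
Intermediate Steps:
Z(D) = 2*D
Z(227)/12933 = (2*227)/12933 = 454*(1/12933) = 454/12933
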